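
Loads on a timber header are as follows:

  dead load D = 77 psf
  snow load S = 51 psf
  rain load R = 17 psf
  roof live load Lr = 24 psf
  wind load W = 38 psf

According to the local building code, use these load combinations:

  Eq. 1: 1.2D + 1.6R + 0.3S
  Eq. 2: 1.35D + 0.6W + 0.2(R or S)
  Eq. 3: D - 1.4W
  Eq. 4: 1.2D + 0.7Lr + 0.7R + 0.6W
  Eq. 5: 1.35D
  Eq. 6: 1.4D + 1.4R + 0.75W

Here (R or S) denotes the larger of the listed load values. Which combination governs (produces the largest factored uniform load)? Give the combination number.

(R or S) → S = 51 psf.
Eq. 1: 1.2(77) + 1.6(17) + 0.3(51) = 134.90
Eq. 2: 1.35(77) + 0.6(38) + 0.2(51) = 136.95
Eq. 3: 1.0(77) - 1.4(38) = 23.80
Eq. 4: 1.2(77) + 0.7(24) + 0.7(17) + 0.6(38) = 143.90
Eq. 5: 1.35(77) = 103.95
Eq. 6: 1.4(77) + 1.4(17) + 0.75(38) = 160.10
The largest value is 160.10 psf from combination 6.

Combination 6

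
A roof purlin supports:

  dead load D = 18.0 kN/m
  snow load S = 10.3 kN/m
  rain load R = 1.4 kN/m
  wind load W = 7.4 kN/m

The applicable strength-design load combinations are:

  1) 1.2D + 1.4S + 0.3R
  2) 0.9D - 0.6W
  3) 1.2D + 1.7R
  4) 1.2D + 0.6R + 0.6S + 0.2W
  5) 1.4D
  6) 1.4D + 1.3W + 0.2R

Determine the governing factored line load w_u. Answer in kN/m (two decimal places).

36.44 kN/m

1) 1.2(18.0) + 1.4(10.3) + 0.3(1.4) = 21.60 + 14.42 + 0.42 = 36.44
2) 0.9(18.0) - 0.6(7.4) = 16.20 - 4.44 = 11.76
3) 1.2(18.0) + 1.7(1.4) = 21.60 + 2.38 = 23.98
4) 1.2(18.0) + 0.6(1.4) + 0.6(10.3) + 0.2(7.4) = 21.60 + 0.84 + 6.18 + 1.48 = 30.10
5) 1.4(18.0) = 25.20
6) 1.4(18.0) + 1.3(7.4) + 0.2(1.4) = 25.20 + 9.62 + 0.28 = 35.10
The controlling combination is 1, giving 36.44 kN/m.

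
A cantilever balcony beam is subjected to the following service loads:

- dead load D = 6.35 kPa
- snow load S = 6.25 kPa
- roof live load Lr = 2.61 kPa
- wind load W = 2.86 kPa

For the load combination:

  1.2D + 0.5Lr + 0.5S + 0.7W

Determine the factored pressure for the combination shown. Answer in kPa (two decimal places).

1.2(6.35) + 0.5(2.61) + 0.5(6.25) + 0.7(2.86) = 14.05
p_u = 14.05 kPa.

14.05 kPa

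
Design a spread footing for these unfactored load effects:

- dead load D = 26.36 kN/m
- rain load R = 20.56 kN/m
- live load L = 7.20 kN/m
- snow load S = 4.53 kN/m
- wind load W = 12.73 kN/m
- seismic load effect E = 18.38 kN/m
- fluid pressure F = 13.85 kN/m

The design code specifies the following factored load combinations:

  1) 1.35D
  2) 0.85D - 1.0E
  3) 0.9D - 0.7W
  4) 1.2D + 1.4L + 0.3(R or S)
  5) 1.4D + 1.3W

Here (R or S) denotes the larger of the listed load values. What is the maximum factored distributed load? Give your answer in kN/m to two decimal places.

53.45 kN/m

(R or S) → R = 20.56 kN/m.
1) 1.35(26.36) = 35.59
2) 0.85(26.36) - 1.0(18.38) = 22.41 - 18.38 = 4.03
3) 0.9(26.36) - 0.7(12.73) = 23.72 - 8.91 = 14.81
4) 1.2(26.36) + 1.4(7.20) + 0.3(20.56) = 31.63 + 10.08 + 6.17 = 47.88
5) 1.4(26.36) + 1.3(12.73) = 36.90 + 16.55 = 53.45
The controlling combination is 5, giving 53.45 kN/m.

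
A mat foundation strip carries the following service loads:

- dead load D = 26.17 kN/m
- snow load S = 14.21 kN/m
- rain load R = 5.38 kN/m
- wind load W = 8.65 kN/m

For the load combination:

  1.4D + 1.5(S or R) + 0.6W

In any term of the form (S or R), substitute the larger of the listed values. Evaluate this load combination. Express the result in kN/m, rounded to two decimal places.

(S or R) → S = 14.21 kN/m.
1.4(26.17) + 1.5(14.21) + 0.6(8.65) = 63.14
w_u = 63.14 kN/m.

63.14 kN/m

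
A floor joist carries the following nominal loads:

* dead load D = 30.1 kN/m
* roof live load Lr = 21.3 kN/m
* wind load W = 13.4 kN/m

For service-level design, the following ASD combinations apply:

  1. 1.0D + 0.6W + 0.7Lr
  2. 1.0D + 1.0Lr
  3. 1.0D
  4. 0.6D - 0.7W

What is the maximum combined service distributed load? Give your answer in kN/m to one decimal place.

1. 1.0(30.1) + 0.6(13.4) + 0.7(21.3) = 53.1
2. 1.0(30.1) + 1.0(21.3) = 30.1 + 21.3 = 51.4
3. 1.0(30.1) = 30.1
4. 0.6(30.1) - 0.7(13.4) = 18.1 - 9.4 = 8.7
The controlling combination is 1, giving 53.1 kN/m.

53.1 kN/m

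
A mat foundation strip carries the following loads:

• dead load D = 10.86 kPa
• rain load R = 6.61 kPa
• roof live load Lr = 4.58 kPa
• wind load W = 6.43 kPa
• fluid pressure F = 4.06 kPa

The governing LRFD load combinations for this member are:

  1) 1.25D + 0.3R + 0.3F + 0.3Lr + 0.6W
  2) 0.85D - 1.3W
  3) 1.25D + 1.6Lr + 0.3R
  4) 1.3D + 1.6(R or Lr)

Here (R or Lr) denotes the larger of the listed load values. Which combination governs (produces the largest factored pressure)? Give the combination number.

Combination 4

(R or Lr) → R = 6.61 kPa.
1) 1.25(10.86) + 0.3(6.61) + 0.3(4.06) + 0.3(4.58) + 0.6(6.43) = 13.58 + 1.98 + 1.22 + 1.37 + 3.86 = 22.01
2) 0.85(10.86) - 1.3(6.43) = 9.23 - 8.36 = 0.87
3) 1.25(10.86) + 1.6(4.58) + 0.3(6.61) = 13.58 + 7.33 + 1.98 = 22.89
4) 1.3(10.86) + 1.6(6.61) = 24.69
The largest value is 24.69 kPa from combination 4.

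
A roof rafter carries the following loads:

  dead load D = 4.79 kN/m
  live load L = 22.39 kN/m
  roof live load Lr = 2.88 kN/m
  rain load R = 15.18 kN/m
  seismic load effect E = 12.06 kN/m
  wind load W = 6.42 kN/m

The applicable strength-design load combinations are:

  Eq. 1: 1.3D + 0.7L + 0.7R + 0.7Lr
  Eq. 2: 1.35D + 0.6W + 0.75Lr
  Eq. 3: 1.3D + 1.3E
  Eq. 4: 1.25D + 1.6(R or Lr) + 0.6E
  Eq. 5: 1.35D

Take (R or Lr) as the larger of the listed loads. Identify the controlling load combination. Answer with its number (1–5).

Combination 4

(R or Lr) → R = 15.18 kN/m.
Eq. 1: 1.3(4.79) + 0.7(22.39) + 0.7(15.18) + 0.7(2.88) = 34.54
Eq. 2: 1.35(4.79) + 0.6(6.42) + 0.75(2.88) = 6.47 + 3.85 + 2.16 = 12.48
Eq. 3: 1.3(4.79) + 1.3(12.06) = 6.23 + 15.68 = 21.91
Eq. 4: 1.25(4.79) + 1.6(15.18) + 0.6(12.06) = 37.51
Eq. 5: 1.35(4.79) = 6.47
The largest value is 37.51 kN/m from combination 4.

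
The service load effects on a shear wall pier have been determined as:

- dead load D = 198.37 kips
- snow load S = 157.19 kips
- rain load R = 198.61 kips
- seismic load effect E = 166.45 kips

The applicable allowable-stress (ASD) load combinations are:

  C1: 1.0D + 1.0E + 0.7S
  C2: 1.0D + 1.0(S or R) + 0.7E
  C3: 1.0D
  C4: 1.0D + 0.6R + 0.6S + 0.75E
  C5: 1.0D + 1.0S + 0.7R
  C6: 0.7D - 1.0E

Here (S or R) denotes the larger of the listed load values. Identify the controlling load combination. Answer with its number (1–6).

Combination 4

(S or R) → R = 198.61 kips.
C1: 1.0(198.37) + 1.0(166.45) + 0.7(157.19) = 198.37 + 166.45 + 110.03 = 474.85
C2: 1.0(198.37) + 1.0(198.61) + 0.7(166.45) = 198.37 + 198.61 + 116.52 = 513.50
C3: 1.0(198.37) = 198.37
C4: 1.0(198.37) + 0.6(198.61) + 0.6(157.19) + 0.75(166.45) = 198.37 + 119.17 + 94.31 + 124.84 = 536.69
C5: 1.0(198.37) + 1.0(157.19) + 0.7(198.61) = 198.37 + 157.19 + 139.03 = 494.59
C6: 0.7(198.37) - 1.0(166.45) = 138.86 - 166.45 = -27.59
The largest value is 536.69 kips from combination 4.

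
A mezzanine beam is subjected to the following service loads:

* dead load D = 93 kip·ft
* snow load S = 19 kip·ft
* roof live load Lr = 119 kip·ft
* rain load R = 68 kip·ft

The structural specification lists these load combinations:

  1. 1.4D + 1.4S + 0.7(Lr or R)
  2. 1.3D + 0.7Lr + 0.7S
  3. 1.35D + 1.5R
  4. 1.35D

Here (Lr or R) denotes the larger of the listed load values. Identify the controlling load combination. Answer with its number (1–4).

Combination 1

(Lr or R) → Lr = 119 kip·ft.
1. 1.4(93) + 1.4(19) + 0.7(119) = 130.20 + 26.60 + 83.30 = 240.10
2. 1.3(93) + 0.7(119) + 0.7(19) = 120.90 + 83.30 + 13.30 = 217.50
3. 1.35(93) + 1.5(68) = 125.55 + 102.00 = 227.55
4. 1.35(93) = 125.55
The largest value is 240.10 kip·ft from combination 1.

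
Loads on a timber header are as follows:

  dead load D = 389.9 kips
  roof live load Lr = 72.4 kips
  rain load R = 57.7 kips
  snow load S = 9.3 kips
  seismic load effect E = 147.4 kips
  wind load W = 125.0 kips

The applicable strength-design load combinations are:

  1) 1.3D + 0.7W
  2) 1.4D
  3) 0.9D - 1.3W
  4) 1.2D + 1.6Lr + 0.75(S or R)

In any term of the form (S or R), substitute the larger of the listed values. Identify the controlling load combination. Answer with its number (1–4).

Combination 4

(S or R) → R = 57.7 kips.
1) 1.3(389.9) + 0.7(125.0) = 506.87 + 87.50 = 594.37
2) 1.4(389.9) = 545.86
3) 0.9(389.9) - 1.3(125.0) = 350.91 - 162.50 = 188.41
4) 1.2(389.9) + 1.6(72.4) + 0.75(57.7) = 467.88 + 115.84 + 43.28 = 627.00
The largest value is 627.00 kips from combination 4.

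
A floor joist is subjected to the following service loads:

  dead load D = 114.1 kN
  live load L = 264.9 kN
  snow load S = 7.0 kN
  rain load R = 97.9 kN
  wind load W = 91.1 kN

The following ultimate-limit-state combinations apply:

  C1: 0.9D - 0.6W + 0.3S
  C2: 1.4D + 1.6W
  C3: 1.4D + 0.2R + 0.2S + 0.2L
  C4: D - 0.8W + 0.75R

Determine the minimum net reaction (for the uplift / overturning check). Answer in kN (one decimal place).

C1: 0.9(114.1) - 0.6(91.1) + 0.3(7.0) = 50.1
C2: 1.4(114.1) + 1.6(91.1) = 305.5
C3: 1.4(114.1) + 0.2(97.9) + 0.2(7.0) + 0.2(264.9) = 233.7
C4: 1.0(114.1) - 0.8(91.1) + 0.75(97.9) = 114.6
Combination 1 gives the minimum: 50.1 kN.

50.1 kN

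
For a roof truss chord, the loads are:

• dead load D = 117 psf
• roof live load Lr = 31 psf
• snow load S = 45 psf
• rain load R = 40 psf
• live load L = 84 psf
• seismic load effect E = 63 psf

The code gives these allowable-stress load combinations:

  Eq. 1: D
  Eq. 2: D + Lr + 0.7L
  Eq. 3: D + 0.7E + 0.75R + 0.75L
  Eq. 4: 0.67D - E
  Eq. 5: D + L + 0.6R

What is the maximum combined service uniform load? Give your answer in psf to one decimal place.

Eq. 1: 1.0(117) = 117.0
Eq. 2: 1.0(117) + 1.0(31) + 0.7(84) = 117.0 + 31.0 + 58.8 = 206.8
Eq. 3: 1.0(117) + 0.7(63) + 0.75(40) + 0.75(84) = 117.0 + 44.1 + 30.0 + 63.0 = 254.1
Eq. 4: 0.67(117) - 1.0(63) = 78.4 - 63.0 = 15.4
Eq. 5: 1.0(117) + 1.0(84) + 0.6(40) = 117.0 + 84.0 + 24.0 = 225.0
Maximum is from combination 3.

254.1 psf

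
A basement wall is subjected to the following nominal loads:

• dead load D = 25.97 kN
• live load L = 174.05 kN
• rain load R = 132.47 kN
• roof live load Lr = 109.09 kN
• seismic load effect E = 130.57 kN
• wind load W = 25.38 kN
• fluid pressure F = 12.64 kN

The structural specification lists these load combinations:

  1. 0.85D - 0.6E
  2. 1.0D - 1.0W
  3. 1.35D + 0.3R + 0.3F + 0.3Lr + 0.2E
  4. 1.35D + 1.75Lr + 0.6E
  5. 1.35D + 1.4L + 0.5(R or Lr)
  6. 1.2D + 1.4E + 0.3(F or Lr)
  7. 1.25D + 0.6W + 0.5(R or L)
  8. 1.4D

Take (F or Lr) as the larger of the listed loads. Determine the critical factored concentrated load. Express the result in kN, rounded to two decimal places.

(R or Lr) → R = 132.47 kN; (F or Lr) → Lr = 109.09 kN; (R or L) → L = 174.05 kN.
1. 0.85(25.97) - 0.6(130.57) = 22.07 - 78.34 = -56.27
2. 1.0(25.97) - 1.0(25.38) = 25.97 - 25.38 = 0.59
3. 1.35(25.97) + 0.3(132.47) + 0.3(12.64) + 0.3(109.09) + 0.2(130.57) = 35.06 + 39.74 + 3.79 + 32.73 + 26.11 = 137.43
4. 1.35(25.97) + 1.75(109.09) + 0.6(130.57) = 35.06 + 190.91 + 78.34 = 304.31
5. 1.35(25.97) + 1.4(174.05) + 0.5(132.47) = 344.96
6. 1.2(25.97) + 1.4(130.57) + 0.3(109.09) = 31.16 + 182.80 + 32.73 = 246.69
7. 1.25(25.97) + 0.6(25.38) + 0.5(174.05) = 32.46 + 15.23 + 87.03 = 134.72
8. 1.4(25.97) = 36.36
Maximum is from combination 5.

344.96 kN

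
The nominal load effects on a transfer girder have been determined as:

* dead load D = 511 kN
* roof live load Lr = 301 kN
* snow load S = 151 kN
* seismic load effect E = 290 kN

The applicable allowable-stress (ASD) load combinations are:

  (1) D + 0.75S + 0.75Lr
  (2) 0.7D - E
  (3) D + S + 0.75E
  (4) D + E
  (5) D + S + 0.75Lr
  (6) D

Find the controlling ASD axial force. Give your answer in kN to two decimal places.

887.75 kN

(1) 1.0(511) + 0.75(151) + 0.75(301) = 850.00
(2) 0.7(511) - 1.0(290) = 67.70
(3) 1.0(511) + 1.0(151) + 0.75(290) = 879.50
(4) 1.0(511) + 1.0(290) = 801.00
(5) 1.0(511) + 1.0(151) + 0.75(301) = 887.75
(6) 1.0(511) = 511.00
Maximum is from combination 5.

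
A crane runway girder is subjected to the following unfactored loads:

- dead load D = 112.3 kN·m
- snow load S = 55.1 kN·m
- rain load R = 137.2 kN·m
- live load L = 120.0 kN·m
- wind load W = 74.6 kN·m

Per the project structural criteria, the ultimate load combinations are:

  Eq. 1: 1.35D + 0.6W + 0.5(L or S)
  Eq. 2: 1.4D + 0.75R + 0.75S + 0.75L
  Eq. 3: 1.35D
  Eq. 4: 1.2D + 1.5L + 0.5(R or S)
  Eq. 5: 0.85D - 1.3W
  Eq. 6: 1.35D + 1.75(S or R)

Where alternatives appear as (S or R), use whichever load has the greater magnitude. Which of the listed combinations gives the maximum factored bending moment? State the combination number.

(L or S) → L = 120.0 kN·m; (R or S) → R = 137.2 kN·m; (S or R) → R = 137.2 kN·m.
Eq. 1: 1.35(112.3) + 0.6(74.6) + 0.5(120.0) = 151.6 + 44.8 + 60.0 = 256.4
Eq. 2: 1.4(112.3) + 0.75(137.2) + 0.75(55.1) + 0.75(120.0) = 157.2 + 102.9 + 41.3 + 90.0 = 391.4
Eq. 3: 1.35(112.3) = 151.6
Eq. 4: 1.2(112.3) + 1.5(120.0) + 0.5(137.2) = 134.8 + 180.0 + 68.6 = 383.4
Eq. 5: 0.85(112.3) - 1.3(74.6) = 95.5 - 97.0 = -1.5
Eq. 6: 1.35(112.3) + 1.75(137.2) = 151.6 + 240.1 = 391.7
The largest value is 391.7 kN·m from combination 6.

Combination 6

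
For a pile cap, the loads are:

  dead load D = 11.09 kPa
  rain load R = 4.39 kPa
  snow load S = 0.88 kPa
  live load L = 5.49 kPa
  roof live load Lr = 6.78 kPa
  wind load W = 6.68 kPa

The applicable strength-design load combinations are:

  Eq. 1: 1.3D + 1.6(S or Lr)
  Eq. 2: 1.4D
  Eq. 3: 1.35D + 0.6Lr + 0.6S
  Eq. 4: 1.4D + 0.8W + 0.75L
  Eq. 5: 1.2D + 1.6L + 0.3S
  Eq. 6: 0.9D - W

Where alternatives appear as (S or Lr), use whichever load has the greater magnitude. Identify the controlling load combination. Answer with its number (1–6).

(S or Lr) → Lr = 6.78 kPa.
Eq. 1: 1.3(11.09) + 1.6(6.78) = 14.42 + 10.85 = 25.27
Eq. 2: 1.4(11.09) = 15.53
Eq. 3: 1.35(11.09) + 0.6(6.78) + 0.6(0.88) = 14.97 + 4.07 + 0.53 = 19.57
Eq. 4: 1.4(11.09) + 0.8(6.68) + 0.75(5.49) = 15.53 + 5.34 + 4.12 = 24.99
Eq. 5: 1.2(11.09) + 1.6(5.49) + 0.3(0.88) = 22.36
Eq. 6: 0.9(11.09) - 1.0(6.68) = 9.98 - 6.68 = 3.30
The largest value is 25.27 kPa from combination 1.

Combination 1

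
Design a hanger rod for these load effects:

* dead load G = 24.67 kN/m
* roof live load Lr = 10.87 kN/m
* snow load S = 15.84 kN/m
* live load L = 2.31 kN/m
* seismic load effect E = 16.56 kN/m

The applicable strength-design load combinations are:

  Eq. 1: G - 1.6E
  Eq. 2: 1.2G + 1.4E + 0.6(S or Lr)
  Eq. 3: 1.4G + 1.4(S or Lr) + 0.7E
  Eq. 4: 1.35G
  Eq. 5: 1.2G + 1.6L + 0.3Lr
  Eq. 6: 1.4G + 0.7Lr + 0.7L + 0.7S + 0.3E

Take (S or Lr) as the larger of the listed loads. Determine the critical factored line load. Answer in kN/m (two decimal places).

(S or Lr) → S = 15.84 kN/m.
Eq. 1: 1.0(24.67) - 1.6(16.56) = 24.67 - 26.50 = -1.83
Eq. 2: 1.2(24.67) + 1.4(16.56) + 0.6(15.84) = 62.29
Eq. 3: 1.4(24.67) + 1.4(15.84) + 0.7(16.56) = 34.54 + 22.18 + 11.59 = 68.31
Eq. 4: 1.35(24.67) = 33.30
Eq. 5: 1.2(24.67) + 1.6(2.31) + 0.3(10.87) = 29.60 + 3.70 + 3.26 = 36.56
Eq. 6: 1.4(24.67) + 0.7(10.87) + 0.7(2.31) + 0.7(15.84) + 0.3(16.56) = 59.82
Combination 3 governs: w_u = 68.31 kN/m.

68.31 kN/m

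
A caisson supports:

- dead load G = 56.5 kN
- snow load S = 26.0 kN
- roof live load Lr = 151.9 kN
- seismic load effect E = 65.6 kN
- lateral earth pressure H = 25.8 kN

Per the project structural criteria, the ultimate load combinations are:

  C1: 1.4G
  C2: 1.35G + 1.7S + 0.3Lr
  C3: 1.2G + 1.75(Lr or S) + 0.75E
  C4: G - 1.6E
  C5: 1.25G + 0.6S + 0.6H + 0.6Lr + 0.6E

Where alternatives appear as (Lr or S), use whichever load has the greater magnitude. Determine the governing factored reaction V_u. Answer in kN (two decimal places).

(Lr or S) → Lr = 151.9 kN.
C1: 1.4(56.5) = 79.10
C2: 1.35(56.5) + 1.7(26.0) + 0.3(151.9) = 76.28 + 44.20 + 45.57 = 166.05
C3: 1.2(56.5) + 1.75(151.9) + 0.75(65.6) = 67.80 + 265.83 + 49.20 = 382.83
C4: 1.0(56.5) - 1.6(65.6) = 56.50 - 104.96 = -48.46
C5: 1.25(56.5) + 0.6(26.0) + 0.6(25.8) + 0.6(151.9) + 0.6(65.6) = 70.63 + 15.60 + 15.48 + 91.14 + 39.36 = 232.21
Combination 3 governs: V_u = 382.83 kN.

382.83 kN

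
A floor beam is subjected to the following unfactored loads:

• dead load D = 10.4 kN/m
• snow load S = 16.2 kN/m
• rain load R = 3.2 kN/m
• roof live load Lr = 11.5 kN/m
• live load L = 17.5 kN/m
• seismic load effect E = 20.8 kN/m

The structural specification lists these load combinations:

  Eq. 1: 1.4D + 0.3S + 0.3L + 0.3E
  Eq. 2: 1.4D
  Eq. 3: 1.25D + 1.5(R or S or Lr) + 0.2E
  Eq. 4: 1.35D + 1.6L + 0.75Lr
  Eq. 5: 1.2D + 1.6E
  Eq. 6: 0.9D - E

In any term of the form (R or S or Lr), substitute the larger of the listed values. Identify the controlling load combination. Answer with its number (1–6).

(R or S or Lr) → S = 16.2 kN/m.
Eq. 1: 1.4(10.4) + 0.3(16.2) + 0.3(17.5) + 0.3(20.8) = 30.91
Eq. 2: 1.4(10.4) = 14.56
Eq. 3: 1.25(10.4) + 1.5(16.2) + 0.2(20.8) = 41.46
Eq. 4: 1.35(10.4) + 1.6(17.5) + 0.75(11.5) = 50.67
Eq. 5: 1.2(10.4) + 1.6(20.8) = 45.76
Eq. 6: 0.9(10.4) - 1.0(20.8) = -11.44
The largest value is 50.67 kN/m from combination 4.

Combination 4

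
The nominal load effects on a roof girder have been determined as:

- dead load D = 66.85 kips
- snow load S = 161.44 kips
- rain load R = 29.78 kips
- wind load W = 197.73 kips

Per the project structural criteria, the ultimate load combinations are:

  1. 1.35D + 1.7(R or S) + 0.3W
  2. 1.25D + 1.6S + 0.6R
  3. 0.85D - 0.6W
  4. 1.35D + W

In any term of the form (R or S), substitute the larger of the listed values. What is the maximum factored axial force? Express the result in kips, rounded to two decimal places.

(R or S) → S = 161.44 kips.
1. 1.35(66.85) + 1.7(161.44) + 0.3(197.73) = 424.01
2. 1.25(66.85) + 1.6(161.44) + 0.6(29.78) = 83.56 + 258.30 + 17.87 = 359.73
3. 0.85(66.85) - 0.6(197.73) = 56.82 - 118.64 = -61.82
4. 1.35(66.85) + 1.0(197.73) = 90.25 + 197.73 = 287.98
The controlling combination is 1, giving 424.01 kips.

424.01 kips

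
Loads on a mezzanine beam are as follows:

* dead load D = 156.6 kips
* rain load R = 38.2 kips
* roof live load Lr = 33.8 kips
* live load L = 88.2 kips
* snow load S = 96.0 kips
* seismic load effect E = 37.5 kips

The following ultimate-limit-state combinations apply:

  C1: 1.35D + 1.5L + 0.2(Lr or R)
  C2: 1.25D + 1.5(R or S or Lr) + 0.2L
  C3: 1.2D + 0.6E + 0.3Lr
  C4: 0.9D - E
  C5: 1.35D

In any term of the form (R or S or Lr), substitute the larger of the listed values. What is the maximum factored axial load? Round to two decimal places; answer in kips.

357.39 kips

(Lr or R) → R = 38.2 kips; (R or S or Lr) → S = 96.0 kips.
C1: 1.35(156.6) + 1.5(88.2) + 0.2(38.2) = 211.41 + 132.30 + 7.64 = 351.35
C2: 1.25(156.6) + 1.5(96.0) + 0.2(88.2) = 195.75 + 144.00 + 17.64 = 357.39
C3: 1.2(156.6) + 0.6(37.5) + 0.3(33.8) = 187.92 + 22.50 + 10.14 = 220.56
C4: 0.9(156.6) - 1.0(37.5) = 140.94 - 37.50 = 103.44
C5: 1.35(156.6) = 211.41
Combination 2 governs: P_u = 357.39 kips.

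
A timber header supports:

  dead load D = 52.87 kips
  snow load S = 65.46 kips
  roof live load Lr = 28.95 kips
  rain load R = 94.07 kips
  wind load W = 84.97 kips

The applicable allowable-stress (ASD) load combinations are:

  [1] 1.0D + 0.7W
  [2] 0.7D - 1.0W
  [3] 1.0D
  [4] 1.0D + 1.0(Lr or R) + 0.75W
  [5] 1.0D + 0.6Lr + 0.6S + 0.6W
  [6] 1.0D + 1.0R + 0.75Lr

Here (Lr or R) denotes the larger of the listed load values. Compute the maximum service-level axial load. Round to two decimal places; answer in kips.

(Lr or R) → R = 94.07 kips.
[1] 1.0(52.87) + 0.7(84.97) = 112.35
[2] 0.7(52.87) - 1.0(84.97) = -47.96
[3] 1.0(52.87) = 52.87
[4] 1.0(52.87) + 1.0(94.07) + 0.75(84.97) = 210.67
[5] 1.0(52.87) + 0.6(28.95) + 0.6(65.46) + 0.6(84.97) = 160.50
[6] 1.0(52.87) + 1.0(94.07) + 0.75(28.95) = 168.65
Maximum is from combination 4.

210.67 kips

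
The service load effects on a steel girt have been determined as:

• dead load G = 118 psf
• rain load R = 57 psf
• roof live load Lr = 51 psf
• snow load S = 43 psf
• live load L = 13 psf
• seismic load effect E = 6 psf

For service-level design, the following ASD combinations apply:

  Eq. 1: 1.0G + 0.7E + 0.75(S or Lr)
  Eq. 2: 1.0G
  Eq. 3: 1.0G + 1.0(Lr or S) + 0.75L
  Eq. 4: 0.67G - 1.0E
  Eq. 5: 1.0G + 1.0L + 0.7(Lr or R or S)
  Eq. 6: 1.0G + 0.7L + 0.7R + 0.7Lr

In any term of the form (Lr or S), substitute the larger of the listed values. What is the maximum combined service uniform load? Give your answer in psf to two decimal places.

(S or Lr) → Lr = 51 psf; (Lr or S) → Lr = 51 psf; (Lr or R or S) → R = 57 psf.
Eq. 1: 1.0(118) + 0.7(6) + 0.75(51) = 118.00 + 4.20 + 38.25 = 160.45
Eq. 2: 1.0(118) = 118.00
Eq. 3: 1.0(118) + 1.0(51) + 0.75(13) = 118.00 + 51.00 + 9.75 = 178.75
Eq. 4: 0.67(118) - 1.0(6) = 79.06 - 6.00 = 73.06
Eq. 5: 1.0(118) + 1.0(13) + 0.7(57) = 118.00 + 13.00 + 39.90 = 170.90
Eq. 6: 1.0(118) + 0.7(13) + 0.7(57) + 0.7(51) = 118.00 + 9.10 + 39.90 + 35.70 = 202.70
Maximum is from combination 6.

202.70 psf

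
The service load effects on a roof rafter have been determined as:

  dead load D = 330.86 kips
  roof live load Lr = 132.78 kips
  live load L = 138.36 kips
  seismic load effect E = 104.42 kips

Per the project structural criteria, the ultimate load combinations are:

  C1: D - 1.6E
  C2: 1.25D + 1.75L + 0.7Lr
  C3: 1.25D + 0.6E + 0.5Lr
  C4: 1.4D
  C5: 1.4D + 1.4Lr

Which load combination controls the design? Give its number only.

Combination 2

C1: 1.0(330.86) - 1.6(104.42) = 163.79
C2: 1.25(330.86) + 1.75(138.36) + 0.7(132.78) = 748.65
C3: 1.25(330.86) + 0.6(104.42) + 0.5(132.78) = 542.62
C4: 1.4(330.86) = 463.20
C5: 1.4(330.86) + 1.4(132.78) = 649.10
The largest value is 748.65 kips from combination 2.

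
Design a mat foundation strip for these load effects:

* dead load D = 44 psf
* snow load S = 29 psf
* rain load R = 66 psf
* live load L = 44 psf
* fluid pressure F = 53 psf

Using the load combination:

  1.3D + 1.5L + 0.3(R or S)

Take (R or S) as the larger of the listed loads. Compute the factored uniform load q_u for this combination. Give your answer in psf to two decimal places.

143.00 psf

(R or S) → R = 66 psf.
1.3(44) + 1.5(44) + 0.3(66) = 57.20 + 66.00 + 19.80 = 143.00
q_u = 143.00 psf.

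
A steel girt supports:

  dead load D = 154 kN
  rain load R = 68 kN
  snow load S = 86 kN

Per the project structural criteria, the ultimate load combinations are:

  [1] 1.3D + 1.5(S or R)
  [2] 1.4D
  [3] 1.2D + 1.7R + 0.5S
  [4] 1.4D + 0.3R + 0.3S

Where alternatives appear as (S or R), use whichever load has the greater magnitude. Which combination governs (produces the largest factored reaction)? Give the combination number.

Combination 3

(S or R) → S = 86 kN.
[1] 1.3(154) + 1.5(86) = 329.20
[2] 1.4(154) = 215.60
[3] 1.2(154) + 1.7(68) + 0.5(86) = 343.40
[4] 1.4(154) + 0.3(68) + 0.3(86) = 261.80
The largest value is 343.40 kN from combination 3.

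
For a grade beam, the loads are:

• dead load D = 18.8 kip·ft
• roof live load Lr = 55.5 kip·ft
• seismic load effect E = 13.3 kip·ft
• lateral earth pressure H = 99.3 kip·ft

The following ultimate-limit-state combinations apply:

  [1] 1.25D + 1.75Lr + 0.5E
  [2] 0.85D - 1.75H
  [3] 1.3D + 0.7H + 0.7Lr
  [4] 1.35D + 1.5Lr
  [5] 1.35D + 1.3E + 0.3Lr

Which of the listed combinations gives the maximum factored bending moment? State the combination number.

[1] 1.25(18.8) + 1.75(55.5) + 0.5(13.3) = 23.50 + 97.13 + 6.65 = 127.28
[2] 0.85(18.8) - 1.75(99.3) = 15.98 - 173.78 = -157.80
[3] 1.3(18.8) + 0.7(99.3) + 0.7(55.5) = 24.44 + 69.51 + 38.85 = 132.80
[4] 1.35(18.8) + 1.5(55.5) = 25.38 + 83.25 = 108.63
[5] 1.35(18.8) + 1.3(13.3) + 0.3(55.5) = 25.38 + 17.29 + 16.65 = 59.32
The largest value is 132.80 kip·ft from combination 3.

Combination 3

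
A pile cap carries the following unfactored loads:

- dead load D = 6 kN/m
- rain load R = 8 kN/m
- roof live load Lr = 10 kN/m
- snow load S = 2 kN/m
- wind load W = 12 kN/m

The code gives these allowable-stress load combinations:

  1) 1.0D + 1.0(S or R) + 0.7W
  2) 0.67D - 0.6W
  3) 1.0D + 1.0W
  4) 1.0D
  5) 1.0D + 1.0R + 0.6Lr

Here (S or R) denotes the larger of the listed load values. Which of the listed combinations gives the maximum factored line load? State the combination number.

Combination 1

(S or R) → R = 8 kN/m.
1) 1.0(6) + 1.0(8) + 0.7(12) = 22.40
2) 0.67(6) - 0.6(12) = -3.18
3) 1.0(6) + 1.0(12) = 18.00
4) 1.0(6) = 6.00
5) 1.0(6) + 1.0(8) + 0.6(10) = 20.00
The largest value is 22.40 kN/m from combination 1.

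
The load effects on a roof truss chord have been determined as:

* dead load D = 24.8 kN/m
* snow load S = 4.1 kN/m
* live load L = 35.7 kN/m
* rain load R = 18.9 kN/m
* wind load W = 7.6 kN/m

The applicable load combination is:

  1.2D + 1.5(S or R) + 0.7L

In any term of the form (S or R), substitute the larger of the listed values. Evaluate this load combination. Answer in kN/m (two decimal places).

83.10 kN/m

(S or R) → R = 18.9 kN/m.
1.2(24.8) + 1.5(18.9) + 0.7(35.7) = 83.10
w_u = 83.10 kN/m.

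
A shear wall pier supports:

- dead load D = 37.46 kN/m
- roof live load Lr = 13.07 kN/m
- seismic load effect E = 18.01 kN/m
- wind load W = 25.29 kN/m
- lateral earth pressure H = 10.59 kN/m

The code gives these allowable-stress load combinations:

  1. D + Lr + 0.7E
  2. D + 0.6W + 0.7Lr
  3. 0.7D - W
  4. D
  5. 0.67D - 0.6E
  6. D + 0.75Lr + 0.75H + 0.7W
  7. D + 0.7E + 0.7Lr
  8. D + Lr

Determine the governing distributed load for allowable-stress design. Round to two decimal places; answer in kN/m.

72.91 kN/m

1. 1.0(37.46) + 1.0(13.07) + 0.7(18.01) = 63.14
2. 1.0(37.46) + 0.6(25.29) + 0.7(13.07) = 61.78
3. 0.7(37.46) - 1.0(25.29) = 0.93
4. 1.0(37.46) = 37.46
5. 0.67(37.46) - 0.6(18.01) = 14.29
6. 1.0(37.46) + 0.75(13.07) + 0.75(10.59) + 0.7(25.29) = 72.91
7. 1.0(37.46) + 0.7(18.01) + 0.7(13.07) = 59.22
8. 1.0(37.46) + 1.0(13.07) = 50.53
The controlling combination is 6, giving 72.91 kN/m.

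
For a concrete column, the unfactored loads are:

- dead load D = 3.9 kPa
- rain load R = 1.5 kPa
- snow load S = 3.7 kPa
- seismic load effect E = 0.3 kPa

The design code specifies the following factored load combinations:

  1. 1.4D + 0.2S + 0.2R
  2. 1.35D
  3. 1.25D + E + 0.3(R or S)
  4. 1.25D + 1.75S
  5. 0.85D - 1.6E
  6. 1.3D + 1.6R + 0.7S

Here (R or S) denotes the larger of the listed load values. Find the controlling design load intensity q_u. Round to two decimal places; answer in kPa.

(R or S) → S = 3.7 kPa.
1. 1.4(3.9) + 0.2(3.7) + 0.2(1.5) = 5.46 + 0.74 + 0.30 = 6.50
2. 1.35(3.9) = 5.27
3. 1.25(3.9) + 1.0(0.3) + 0.3(3.7) = 4.88 + 0.30 + 1.11 = 6.29
4. 1.25(3.9) + 1.75(3.7) = 11.35
5. 0.85(3.9) - 1.6(0.3) = 3.32 - 0.48 = 2.84
6. 1.3(3.9) + 1.6(1.5) + 0.7(3.7) = 5.07 + 2.40 + 2.59 = 10.06
Maximum is from combination 4.

11.35 kPa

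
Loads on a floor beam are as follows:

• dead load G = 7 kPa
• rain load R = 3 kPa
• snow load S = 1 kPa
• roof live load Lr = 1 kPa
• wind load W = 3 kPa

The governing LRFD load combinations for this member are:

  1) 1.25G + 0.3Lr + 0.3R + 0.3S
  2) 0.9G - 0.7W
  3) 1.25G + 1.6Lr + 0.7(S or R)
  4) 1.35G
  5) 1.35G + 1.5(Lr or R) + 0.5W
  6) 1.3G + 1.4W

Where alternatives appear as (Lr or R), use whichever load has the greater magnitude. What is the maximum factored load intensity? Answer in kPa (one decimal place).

15.5 kPa

(S or R) → R = 3 kPa; (Lr or R) → R = 3 kPa.
1) 1.25(7) + 0.3(1) + 0.3(3) + 0.3(1) = 8.8 + 0.3 + 0.9 + 0.3 = 10.3
2) 0.9(7) - 0.7(3) = 6.3 - 2.1 = 4.2
3) 1.25(7) + 1.6(1) + 0.7(3) = 8.8 + 1.6 + 2.1 = 12.5
4) 1.35(7) = 9.5
5) 1.35(7) + 1.5(3) + 0.5(3) = 9.5 + 4.5 + 1.5 = 15.5
6) 1.3(7) + 1.4(3) = 9.1 + 4.2 = 13.3
Maximum is from combination 5.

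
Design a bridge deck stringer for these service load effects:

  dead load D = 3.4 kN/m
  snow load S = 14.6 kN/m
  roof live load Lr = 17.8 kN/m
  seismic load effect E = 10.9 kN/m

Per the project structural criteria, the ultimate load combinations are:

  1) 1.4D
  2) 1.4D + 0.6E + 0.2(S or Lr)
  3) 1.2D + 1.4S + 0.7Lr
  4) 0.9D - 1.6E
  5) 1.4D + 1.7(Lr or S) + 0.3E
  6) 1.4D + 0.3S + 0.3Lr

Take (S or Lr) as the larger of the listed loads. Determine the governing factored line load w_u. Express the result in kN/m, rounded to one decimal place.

(S or Lr) → Lr = 17.8 kN/m; (Lr or S) → Lr = 17.8 kN/m.
1) 1.4(3.4) = 4.8
2) 1.4(3.4) + 0.6(10.9) + 0.2(17.8) = 4.8 + 6.5 + 3.6 = 14.9
3) 1.2(3.4) + 1.4(14.6) + 0.7(17.8) = 4.1 + 20.4 + 12.5 = 37.0
4) 0.9(3.4) - 1.6(10.9) = -14.4
5) 1.4(3.4) + 1.7(17.8) + 0.3(10.9) = 38.3
6) 1.4(3.4) + 0.3(14.6) + 0.3(17.8) = 4.8 + 4.4 + 5.3 = 14.5
Combination 5 governs: w_u = 38.3 kN/m.

38.3 kN/m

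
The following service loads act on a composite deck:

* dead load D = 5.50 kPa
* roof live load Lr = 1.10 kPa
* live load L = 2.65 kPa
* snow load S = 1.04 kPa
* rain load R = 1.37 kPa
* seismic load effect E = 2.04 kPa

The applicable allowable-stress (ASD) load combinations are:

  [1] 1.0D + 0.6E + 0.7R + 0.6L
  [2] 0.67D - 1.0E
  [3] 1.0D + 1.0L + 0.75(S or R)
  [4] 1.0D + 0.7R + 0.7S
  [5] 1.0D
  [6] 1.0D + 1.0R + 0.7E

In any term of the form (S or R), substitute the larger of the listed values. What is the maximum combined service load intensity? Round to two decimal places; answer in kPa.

(S or R) → R = 1.37 kPa.
[1] 1.0(5.50) + 0.6(2.04) + 0.7(1.37) + 0.6(2.65) = 5.50 + 1.22 + 0.96 + 1.59 = 9.27
[2] 0.67(5.50) - 1.0(2.04) = 3.69 - 2.04 = 1.65
[3] 1.0(5.50) + 1.0(2.65) + 0.75(1.37) = 5.50 + 2.65 + 1.03 = 9.18
[4] 1.0(5.50) + 0.7(1.37) + 0.7(1.04) = 5.50 + 0.96 + 0.73 = 7.19
[5] 1.0(5.50) = 5.50
[6] 1.0(5.50) + 1.0(1.37) + 0.7(2.04) = 5.50 + 1.37 + 1.43 = 8.30
Maximum is from combination 1.

9.27 kPa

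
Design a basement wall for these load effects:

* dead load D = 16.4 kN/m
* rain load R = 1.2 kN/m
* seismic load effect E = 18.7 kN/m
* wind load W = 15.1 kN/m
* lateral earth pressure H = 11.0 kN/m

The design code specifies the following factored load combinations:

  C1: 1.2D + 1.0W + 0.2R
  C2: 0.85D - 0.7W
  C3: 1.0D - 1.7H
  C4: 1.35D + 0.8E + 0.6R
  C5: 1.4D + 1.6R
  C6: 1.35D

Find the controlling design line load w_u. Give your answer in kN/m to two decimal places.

37.82 kN/m

C1: 1.2(16.4) + 1.0(15.1) + 0.2(1.2) = 35.02
C2: 0.85(16.4) - 0.7(15.1) = 3.37
C3: 1.0(16.4) - 1.7(11.0) = -2.30
C4: 1.35(16.4) + 0.8(18.7) + 0.6(1.2) = 37.82
C5: 1.4(16.4) + 1.6(1.2) = 24.88
C6: 1.35(16.4) = 22.14
Combination 4 governs: w_u = 37.82 kN/m.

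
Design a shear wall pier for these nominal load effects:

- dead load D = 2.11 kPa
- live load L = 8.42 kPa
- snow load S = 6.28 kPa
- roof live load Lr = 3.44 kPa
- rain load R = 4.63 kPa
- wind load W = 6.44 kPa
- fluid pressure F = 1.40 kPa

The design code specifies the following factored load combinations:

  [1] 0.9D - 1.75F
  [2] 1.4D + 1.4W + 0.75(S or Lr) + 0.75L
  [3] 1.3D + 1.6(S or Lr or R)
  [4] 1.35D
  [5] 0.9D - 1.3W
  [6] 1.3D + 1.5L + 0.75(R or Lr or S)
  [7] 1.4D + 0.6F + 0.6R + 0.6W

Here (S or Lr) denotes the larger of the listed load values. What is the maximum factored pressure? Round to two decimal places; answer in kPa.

(S or Lr) → S = 6.28 kPa; (S or Lr or R) → S = 6.28 kPa; (R or Lr or S) → S = 6.28 kPa.
[1] 0.9(2.11) - 1.75(1.40) = -0.55
[2] 1.4(2.11) + 1.4(6.44) + 0.75(6.28) + 0.75(8.42) = 23.00
[3] 1.3(2.11) + 1.6(6.28) = 12.79
[4] 1.35(2.11) = 2.85
[5] 0.9(2.11) - 1.3(6.44) = -6.47
[6] 1.3(2.11) + 1.5(8.42) + 0.75(6.28) = 20.08
[7] 1.4(2.11) + 0.6(1.40) + 0.6(4.63) + 0.6(6.44) = 10.44
The controlling combination is 2, giving 23.00 kPa.

23.00 kPa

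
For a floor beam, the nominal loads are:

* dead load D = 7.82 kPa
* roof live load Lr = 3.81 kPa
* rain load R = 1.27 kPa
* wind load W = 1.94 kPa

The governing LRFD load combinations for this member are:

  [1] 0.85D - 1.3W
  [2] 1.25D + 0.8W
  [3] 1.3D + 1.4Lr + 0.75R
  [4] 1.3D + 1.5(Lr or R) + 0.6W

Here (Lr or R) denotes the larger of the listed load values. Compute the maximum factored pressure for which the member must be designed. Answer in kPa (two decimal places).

(Lr or R) → Lr = 3.81 kPa.
[1] 0.85(7.82) - 1.3(1.94) = 4.13
[2] 1.25(7.82) + 0.8(1.94) = 11.33
[3] 1.3(7.82) + 1.4(3.81) + 0.75(1.27) = 16.45
[4] 1.3(7.82) + 1.5(3.81) + 0.6(1.94) = 17.05
Maximum is from combination 4.

17.05 kPa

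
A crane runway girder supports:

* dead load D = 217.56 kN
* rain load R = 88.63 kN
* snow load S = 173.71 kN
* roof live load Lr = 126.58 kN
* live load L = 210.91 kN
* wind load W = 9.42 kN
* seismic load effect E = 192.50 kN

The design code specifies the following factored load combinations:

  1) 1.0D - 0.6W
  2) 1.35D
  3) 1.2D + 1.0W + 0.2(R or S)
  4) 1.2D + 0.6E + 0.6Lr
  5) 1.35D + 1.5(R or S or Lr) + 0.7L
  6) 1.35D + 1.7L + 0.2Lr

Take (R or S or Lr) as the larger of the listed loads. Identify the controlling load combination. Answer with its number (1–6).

(R or S) → S = 173.71 kN; (R or S or Lr) → S = 173.71 kN.
1) 1.0(217.56) - 0.6(9.42) = 217.56 - 5.65 = 211.91
2) 1.35(217.56) = 293.71
3) 1.2(217.56) + 1.0(9.42) + 0.2(173.71) = 261.07 + 9.42 + 34.74 = 305.23
4) 1.2(217.56) + 0.6(192.50) + 0.6(126.58) = 261.07 + 115.50 + 75.95 = 452.52
5) 1.35(217.56) + 1.5(173.71) + 0.7(210.91) = 701.91
6) 1.35(217.56) + 1.7(210.91) + 0.2(126.58) = 677.57
The largest value is 701.91 kN from combination 5.

Combination 5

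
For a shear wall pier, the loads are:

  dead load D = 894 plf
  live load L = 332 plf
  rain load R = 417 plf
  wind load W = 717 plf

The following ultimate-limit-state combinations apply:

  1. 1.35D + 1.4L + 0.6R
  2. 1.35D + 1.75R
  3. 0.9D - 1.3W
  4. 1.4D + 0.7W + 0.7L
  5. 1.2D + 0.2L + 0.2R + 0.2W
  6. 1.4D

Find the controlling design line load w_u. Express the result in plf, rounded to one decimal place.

1985.9 plf

1. 1.35(894) + 1.4(332) + 0.6(417) = 1206.9 + 464.8 + 250.2 = 1921.9
2. 1.35(894) + 1.75(417) = 1206.9 + 729.8 = 1936.7
3. 0.9(894) - 1.3(717) = 804.6 - 932.1 = -127.5
4. 1.4(894) + 0.7(717) + 0.7(332) = 1251.6 + 501.9 + 232.4 = 1985.9
5. 1.2(894) + 0.2(332) + 0.2(417) + 0.2(717) = 1072.8 + 66.4 + 83.4 + 143.4 = 1366.0
6. 1.4(894) = 1251.6
Combination 4 governs: w_u = 1985.9 plf.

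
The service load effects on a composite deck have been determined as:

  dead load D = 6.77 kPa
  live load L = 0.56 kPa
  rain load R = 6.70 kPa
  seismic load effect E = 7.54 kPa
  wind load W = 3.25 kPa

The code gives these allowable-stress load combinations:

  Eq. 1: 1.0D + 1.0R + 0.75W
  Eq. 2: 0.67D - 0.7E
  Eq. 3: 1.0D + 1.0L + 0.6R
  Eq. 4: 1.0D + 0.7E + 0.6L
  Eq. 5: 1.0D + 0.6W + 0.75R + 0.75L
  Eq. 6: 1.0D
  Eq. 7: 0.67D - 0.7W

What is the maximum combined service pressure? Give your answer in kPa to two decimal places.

15.91 kPa

Eq. 1: 1.0(6.77) + 1.0(6.70) + 0.75(3.25) = 6.77 + 6.70 + 2.44 = 15.91
Eq. 2: 0.67(6.77) - 0.7(7.54) = 4.54 - 5.28 = -0.74
Eq. 3: 1.0(6.77) + 1.0(0.56) + 0.6(6.70) = 6.77 + 0.56 + 4.02 = 11.35
Eq. 4: 1.0(6.77) + 0.7(7.54) + 0.6(0.56) = 12.38
Eq. 5: 1.0(6.77) + 0.6(3.25) + 0.75(6.70) + 0.75(0.56) = 6.77 + 1.95 + 5.03 + 0.42 = 14.17
Eq. 6: 1.0(6.77) = 6.77
Eq. 7: 0.67(6.77) - 0.7(3.25) = 4.54 - 2.28 = 2.26
Combination 1 governs: p = 15.91 kPa.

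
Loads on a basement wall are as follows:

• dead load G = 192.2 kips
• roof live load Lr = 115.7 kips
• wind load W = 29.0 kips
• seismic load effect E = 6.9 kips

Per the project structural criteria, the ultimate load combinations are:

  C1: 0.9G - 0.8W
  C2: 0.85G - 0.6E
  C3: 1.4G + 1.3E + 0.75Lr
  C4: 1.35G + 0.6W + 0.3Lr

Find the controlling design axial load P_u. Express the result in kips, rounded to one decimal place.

C1: 0.9(192.2) - 0.8(29.0) = 173.0 - 23.2 = 149.8
C2: 0.85(192.2) - 0.6(6.9) = 159.2
C3: 1.4(192.2) + 1.3(6.9) + 0.75(115.7) = 364.8
C4: 1.35(192.2) + 0.6(29.0) + 0.3(115.7) = 259.5 + 17.4 + 34.7 = 311.6
Combination 3 governs: P_u = 364.8 kips.

364.8 kips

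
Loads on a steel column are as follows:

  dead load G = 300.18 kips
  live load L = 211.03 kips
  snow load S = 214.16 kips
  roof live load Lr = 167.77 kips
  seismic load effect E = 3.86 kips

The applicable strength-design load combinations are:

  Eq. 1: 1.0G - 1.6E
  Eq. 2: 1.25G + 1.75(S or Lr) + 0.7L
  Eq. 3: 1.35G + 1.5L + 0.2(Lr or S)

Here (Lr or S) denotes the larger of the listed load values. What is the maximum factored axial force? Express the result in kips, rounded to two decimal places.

(S or Lr) → S = 214.16 kips; (Lr or S) → S = 214.16 kips.
Eq. 1: 1.0(300.18) - 1.6(3.86) = 294.00
Eq. 2: 1.25(300.18) + 1.75(214.16) + 0.7(211.03) = 897.73
Eq. 3: 1.35(300.18) + 1.5(211.03) + 0.2(214.16) = 764.62
Combination 2 governs: P_u = 897.73 kips.

897.73 kips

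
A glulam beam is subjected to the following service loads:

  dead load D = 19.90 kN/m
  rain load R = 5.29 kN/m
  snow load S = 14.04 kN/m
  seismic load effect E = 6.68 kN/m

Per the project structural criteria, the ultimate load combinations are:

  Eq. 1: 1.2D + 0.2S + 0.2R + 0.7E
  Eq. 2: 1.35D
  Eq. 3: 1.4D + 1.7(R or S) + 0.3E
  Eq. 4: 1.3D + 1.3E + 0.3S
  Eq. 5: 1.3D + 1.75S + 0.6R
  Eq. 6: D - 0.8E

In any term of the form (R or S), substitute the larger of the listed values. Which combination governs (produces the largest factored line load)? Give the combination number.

Combination 3

(R or S) → S = 14.04 kN/m.
Eq. 1: 1.2(19.90) + 0.2(14.04) + 0.2(5.29) + 0.7(6.68) = 32.42
Eq. 2: 1.35(19.90) = 26.87
Eq. 3: 1.4(19.90) + 1.7(14.04) + 0.3(6.68) = 27.86 + 23.87 + 2.00 = 53.73
Eq. 4: 1.3(19.90) + 1.3(6.68) + 0.3(14.04) = 38.77
Eq. 5: 1.3(19.90) + 1.75(14.04) + 0.6(5.29) = 25.87 + 24.57 + 3.17 = 53.61
Eq. 6: 1.0(19.90) - 0.8(6.68) = 19.90 - 5.34 = 14.56
The largest value is 53.73 kN/m from combination 3.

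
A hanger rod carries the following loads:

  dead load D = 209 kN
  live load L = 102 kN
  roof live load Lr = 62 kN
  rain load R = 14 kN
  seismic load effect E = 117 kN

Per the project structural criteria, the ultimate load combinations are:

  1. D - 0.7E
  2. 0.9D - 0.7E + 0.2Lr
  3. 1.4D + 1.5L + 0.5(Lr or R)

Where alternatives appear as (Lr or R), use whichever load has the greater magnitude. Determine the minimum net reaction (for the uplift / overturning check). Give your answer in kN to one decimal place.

118.6 kN

(Lr or R) → Lr = 62 kN.
1. 1.0(209) - 0.7(117) = 209.0 - 81.9 = 127.1
2. 0.9(209) - 0.7(117) + 0.2(62) = 188.1 - 81.9 + 12.4 = 118.6
3. 1.4(209) + 1.5(102) + 0.5(62) = 292.6 + 153.0 + 31.0 = 476.6
Combination 2 gives the minimum: 118.6 kN.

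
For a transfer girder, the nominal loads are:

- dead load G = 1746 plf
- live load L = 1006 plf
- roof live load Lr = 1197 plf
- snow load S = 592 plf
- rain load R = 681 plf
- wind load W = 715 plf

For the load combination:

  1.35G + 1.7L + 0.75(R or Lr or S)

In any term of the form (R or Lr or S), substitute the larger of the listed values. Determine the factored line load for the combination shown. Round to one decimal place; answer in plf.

(R or Lr or S) → Lr = 1197 plf.
1.35(1746) + 1.7(1006) + 0.75(1197) = 2357.1 + 1710.2 + 897.8 = 4965.1
w_u = 4965.1 plf.

4965.1 plf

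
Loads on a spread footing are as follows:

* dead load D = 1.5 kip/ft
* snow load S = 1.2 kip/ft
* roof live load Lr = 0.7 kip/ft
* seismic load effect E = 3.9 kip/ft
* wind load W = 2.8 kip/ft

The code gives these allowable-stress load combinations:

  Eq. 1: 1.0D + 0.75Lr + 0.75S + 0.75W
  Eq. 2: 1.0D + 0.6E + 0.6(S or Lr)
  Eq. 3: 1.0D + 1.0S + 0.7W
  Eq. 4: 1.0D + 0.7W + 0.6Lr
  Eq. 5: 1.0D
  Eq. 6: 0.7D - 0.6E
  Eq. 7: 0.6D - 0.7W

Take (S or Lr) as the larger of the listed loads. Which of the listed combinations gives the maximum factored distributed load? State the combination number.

Combination 1

(S or Lr) → S = 1.2 kip/ft.
Eq. 1: 1.0(1.5) + 0.75(0.7) + 0.75(1.2) + 0.75(2.8) = 1.5 + 0.5 + 0.9 + 2.1 = 5.0
Eq. 2: 1.0(1.5) + 0.6(3.9) + 0.6(1.2) = 4.6
Eq. 3: 1.0(1.5) + 1.0(1.2) + 0.7(2.8) = 1.5 + 1.2 + 2.0 = 4.7
Eq. 4: 1.0(1.5) + 0.7(2.8) + 0.6(0.7) = 1.5 + 2.0 + 0.4 = 3.9
Eq. 5: 1.0(1.5) = 1.5
Eq. 6: 0.7(1.5) - 0.6(3.9) = -1.3
Eq. 7: 0.6(1.5) - 0.7(2.8) = 0.9 - 2.0 = -1.1
The largest value is 5.0 kip/ft from combination 1.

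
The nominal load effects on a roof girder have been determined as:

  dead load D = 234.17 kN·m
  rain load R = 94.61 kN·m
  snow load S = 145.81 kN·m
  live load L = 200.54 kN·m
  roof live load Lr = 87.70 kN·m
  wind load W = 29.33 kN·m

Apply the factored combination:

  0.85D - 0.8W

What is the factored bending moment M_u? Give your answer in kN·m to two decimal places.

0.85(234.17) - 0.8(29.33) = 175.58
M_u = 175.58 kN·m.

175.58 kN·m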